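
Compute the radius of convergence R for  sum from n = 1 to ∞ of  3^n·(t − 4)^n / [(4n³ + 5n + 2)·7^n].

Apply the ratio test: |a_{n+1}| / |a_n| = [(4n³ + 5n + 2)/(4(n+1)³ + 5(n+1) + 2)] · 3/7, which tends to 3/7 as n → ∞.
The series converges when 3/7 · |t − 4| < 1, giving R = 7/3.

R = 7/3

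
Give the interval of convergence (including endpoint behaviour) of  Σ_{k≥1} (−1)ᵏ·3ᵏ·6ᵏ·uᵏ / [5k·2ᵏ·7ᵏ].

Ratio test: |a_{k+1}/a_k| = [5k/5(k+1)] · 3·6/(2·7) → 9/7 as k → ∞.
Thus R = 1/(9/7) = 7/9.
Check u = 7/9: an alternating series whose terms decrease to 0 in absolute value, so it converges by the Leibniz criterion.
When u = -7/9, comparison with the harmonic series Σ 1/k shows the series diverges.

(-7/9, 7/9]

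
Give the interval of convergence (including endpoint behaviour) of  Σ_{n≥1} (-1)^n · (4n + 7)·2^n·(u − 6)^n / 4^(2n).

Ratio test: |a_{n+1}/a_n| = [(4(n+1) + 7)/(4n + 7)] · 2/16 → 1/8 as n → ∞.
Thus R = 1/(1/8) = 8.
At u = 14: the n-th term does not approach 0; divergence by the term test.
Check u = -2: the n-th term does not approach 0; divergence by the term test.

(-2, 14)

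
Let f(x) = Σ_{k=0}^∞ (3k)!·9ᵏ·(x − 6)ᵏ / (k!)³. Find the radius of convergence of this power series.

R = 1/243

By the ratio test, |a_{k+1}/a_k| = (3k+1)·(3k+2)·(3k+3)/(k+1)³ · 9 → 243.
Hence the series converges for |x − 6| < 1/(243) = 1/243, so the radius of convergence is 1/243.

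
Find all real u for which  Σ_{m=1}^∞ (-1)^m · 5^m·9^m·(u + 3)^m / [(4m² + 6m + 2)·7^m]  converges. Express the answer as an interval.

By the ratio test, |a_{m+1}/a_m| = [(4m² + 6m + 2)/(4(m+1)² + 6(m+1) + 2)] · 5·9/7 → 45/7.
Hence the series converges for |u + 3| < 1/(45/7) = 7/45, so the radius of convergence is 7/45.
Endpoint u = -128/45: the series is dominated by a constant times Σ 1/m², which converges (p = 2 > 1).
Check u = -142/45: the series is dominated by a constant times Σ 1/m², which converges (p = 2 > 1).

[-142/45, -128/45]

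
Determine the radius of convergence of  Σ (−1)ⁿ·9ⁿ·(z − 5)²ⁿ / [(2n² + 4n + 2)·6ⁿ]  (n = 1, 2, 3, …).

R = √6/3

Apply the ratio test: |a_{n+1}| / |a_n| = [(2n² + 4n + 2)/(2(n+1)² + 4(n+1) + 2)] · 9/6, which tends to 3/2 as n → ∞.
Successive powers of (z − 5) differ by 2, so the series converges when |z − 5|² · 3/2 < 1, i.e. |z − 5| < √(2/3). So R = √6/3.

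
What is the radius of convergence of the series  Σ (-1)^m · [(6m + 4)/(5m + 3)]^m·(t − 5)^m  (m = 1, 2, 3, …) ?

Root test: |a_m|^(1/m) = (6m + 4)/(5m + 3) → 6/5.
The series converges when 6/5 · |t − 5| < 1, giving R = 5/6.

R = 5/6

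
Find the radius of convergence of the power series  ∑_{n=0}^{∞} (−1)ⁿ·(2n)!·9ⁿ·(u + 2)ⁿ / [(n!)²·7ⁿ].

Ratio test: |a_{n+1}/a_n| = (2n+1)·(2n+2)/(n+1)² · 9/7 → 36/7 as n → ∞.
Hence the series converges for |u + 2| < 1/(36/7) = 7/36, so the radius of convergence is 7/36.

R = 7/36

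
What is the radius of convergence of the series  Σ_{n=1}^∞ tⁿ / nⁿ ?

R = ∞

Applying the root test, |a_n|^(1/n) = 1/n → 0.
Since the n-th root of |a_n| tends to 0, the series converges for all real t; R = ∞.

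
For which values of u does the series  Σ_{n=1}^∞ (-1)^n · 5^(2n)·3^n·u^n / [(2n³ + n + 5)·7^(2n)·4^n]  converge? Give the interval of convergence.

By the ratio test, |a_{n+1}/a_n| = [(2n³ + n + 5)/(2(n+1)³ + (n+1) + 5)] · 25·3/(49·4) → 75/196.
Hence the series converges for |u| < 1/(75/196) = 196/75, so the radius of convergence is 196/75.
When u = 196/75, absolute convergence follows by limit comparison with Σ 1/n³.
Check u = -196/75: absolute convergence follows by limit comparison with Σ 1/n³.

[-196/75, 196/75]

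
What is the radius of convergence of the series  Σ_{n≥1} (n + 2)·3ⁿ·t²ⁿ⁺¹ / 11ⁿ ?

Apply the ratio test: |a_{n+1}| / |a_n| = [((n+1) + 2)/(n + 2)] · 3/11, which tends to 3/11 as n → ∞.
Writing y = t², the series in y has radius 11/3, so |t| < √(11/3) and R = √33/3.

R = √33/3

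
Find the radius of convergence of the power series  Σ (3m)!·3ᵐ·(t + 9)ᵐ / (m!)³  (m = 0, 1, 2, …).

The ratio of consecutive coefficients is (3m+1)·(3m+2)·(3m+3)/(m+1)³ · 3 → 81.
Convergence for |t + 9| · 81 < 1, i.e. |t + 9| < 1/81. So R = 1/81.

R = 1/81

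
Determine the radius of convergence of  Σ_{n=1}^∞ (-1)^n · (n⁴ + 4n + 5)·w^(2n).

R = 1

By the ratio test, |a_{n+1}/a_n| = ((n+1)⁴ + 4(n+1) + 5)/(n⁴ + 4n + 5) → 1.
Successive powers of w differ by 2, so the series converges when |w|² · 1 < 1, i.e. |w| < √(1) = 1. So R = 1.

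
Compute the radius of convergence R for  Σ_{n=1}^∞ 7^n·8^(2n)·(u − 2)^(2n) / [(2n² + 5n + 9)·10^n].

By the ratio test, |a_{n+1}/a_n| = [(2n² + 5n + 9)/(2(n+1)² + 5(n+1) + 9)] · 7·64/10 → 224/5.
Successive powers of (u − 2) differ by 2, so the series converges when |u − 2|² · 224/5 < 1, i.e. |u − 2| < √(5/224). So R = √70/56.

R = √70/56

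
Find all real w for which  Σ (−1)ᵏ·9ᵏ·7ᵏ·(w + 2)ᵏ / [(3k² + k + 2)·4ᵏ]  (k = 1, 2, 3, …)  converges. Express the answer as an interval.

[-130/63, -122/63]

The ratio of consecutive coefficients is [(3k² + k + 2)/(3(k+1)² + (k+1) + 2)] · 9·7/4 → 63/4.
Hence the series converges for |w + 2| < 1/(63/4) = 4/63, so the radius of convergence is 4/63.
Endpoint w = -122/63: the series is dominated by a constant times Σ 1/k², which converges (p = 2 > 1).
Check w = -130/63: absolute convergence follows by limit comparison with Σ 1/k².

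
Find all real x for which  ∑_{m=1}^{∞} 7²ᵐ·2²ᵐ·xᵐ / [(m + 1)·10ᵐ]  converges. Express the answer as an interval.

[-5/98, 5/98)

The ratio of consecutive coefficients is [(m + 1)/((m+1) + 1)] · 49·4/10 → 98/5.
Convergence for |x| · 98/5 < 1, i.e. |x| < 5/98. So R = 5/98.
When x = 5/98, comparison with the harmonic series Σ 1/m shows the series diverges.
Endpoint x = -5/98: an alternating series whose terms decrease to 0 in absolute value, so it converges by the Leibniz criterion.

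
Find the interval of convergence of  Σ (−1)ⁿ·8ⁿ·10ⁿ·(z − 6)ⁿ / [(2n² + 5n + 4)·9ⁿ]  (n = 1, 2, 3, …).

[471/80, 489/80]

Apply the ratio test: |a_{n+1}| / |a_n| = [(2n² + 5n + 4)/(2(n+1)² + 5(n+1) + 4)] · 8·10/9, which tends to 80/9 as n → ∞.
Thus R = 1/(80/9) = 9/80.
At z = 489/80: absolute convergence follows by limit comparison with Σ 1/n².
When z = 471/80, the terms are on the order of 1/n², so the series converges absolutely by comparison with the p-series (p = 2 > 1).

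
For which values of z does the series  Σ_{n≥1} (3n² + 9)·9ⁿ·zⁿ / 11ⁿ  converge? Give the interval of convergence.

(-11/9, 11/9)

By the ratio test, |a_{n+1}/a_n| = [(3(n+1)² + 9)/(3n² + 9)] · 9/11 → 9/11.
Hence the series converges for |z| < 1/(9/11) = 11/9, so the radius of convergence is 11/9.
At z = 11/9: the n-th term does not approach 0; divergence by the term test.
When z = -11/9, the n-th term does not approach 0; divergence by the term test.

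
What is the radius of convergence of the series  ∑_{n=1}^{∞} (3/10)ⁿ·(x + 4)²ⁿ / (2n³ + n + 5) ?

R = √30/3

The ratio of consecutive coefficients is [(2n³ + n + 5)/(2(n+1)³ + (n+1) + 5)] · 3/10 → 3/10.
Writing y = (x + 4)², the series in y has radius 10/3, so |x + 4| < √(10/3) and R = √30/3.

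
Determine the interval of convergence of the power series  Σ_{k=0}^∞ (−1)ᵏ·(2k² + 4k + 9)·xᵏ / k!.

(−∞, ∞)

Ratio test: |a_{k+1}/a_k| = (2(k+1)² + 4(k+1) + 9)/(2k² + 4k + 9) · 1/(k+1) → 0 as k → ∞.
Since the limit is 0 < 1 for every x, the series converges on all of ℝ and R = ∞.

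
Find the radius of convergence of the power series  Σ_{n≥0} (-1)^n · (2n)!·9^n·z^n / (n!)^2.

R = 1/36

The ratio of consecutive coefficients is (2n+1)·(2n+2)/(n+1)² · 9 → 36.
Hence the series converges for |z| < 1/(36) = 1/36, so the radius of convergence is 1/36.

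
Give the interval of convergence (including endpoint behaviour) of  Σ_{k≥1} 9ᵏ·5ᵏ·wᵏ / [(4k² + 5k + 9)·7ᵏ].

Apply the ratio test: |a_{k+1}| / |a_k| = [(4k² + 5k + 9)/(4(k+1)² + 5(k+1) + 9)] · 9·5/7, which tends to 45/7 as k → ∞.
The series converges when 45/7 · |w| < 1, giving R = 7/45.
At w = 7/45: the series is dominated by a constant times Σ 1/k², which converges (p = 2 > 1).
Check w = -7/45: the series is dominated by a constant times Σ 1/k², which converges (p = 2 > 1).

[-7/45, 7/45]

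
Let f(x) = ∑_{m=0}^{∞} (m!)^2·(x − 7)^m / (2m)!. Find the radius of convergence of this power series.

R = 4

By the ratio test, |a_{m+1}/a_m| = (m+1)²/[(2m+1)·(2m+2)] → 1/4.
The series converges when 1/4 · |x − 7| < 1, giving R = 4.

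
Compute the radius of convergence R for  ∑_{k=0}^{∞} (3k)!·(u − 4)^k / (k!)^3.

R = 1/27

Ratio test: |a_{k+1}/a_k| = (3k+1)·(3k+2)·(3k+3)/(k+1)³ → 27 as k → ∞.
Hence the series converges for |u − 4| < 1/(27) = 1/27, so the radius of convergence is 1/27.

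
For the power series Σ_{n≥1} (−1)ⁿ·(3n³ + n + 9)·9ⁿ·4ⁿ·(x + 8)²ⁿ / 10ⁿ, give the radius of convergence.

R = √10/6

The ratio of consecutive coefficients is [(3(n+1)³ + (n+1) + 9)/(3n³ + n + 9)] · 9·4/10 → 18/5.
Since the exponent of (x + 8) increases by 2 each term, convergence requires |x + 8|² < 5/18, hence R = √10/6.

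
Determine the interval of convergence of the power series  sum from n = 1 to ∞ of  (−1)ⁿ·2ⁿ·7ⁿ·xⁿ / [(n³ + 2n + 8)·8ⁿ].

[-4/7, 4/7]

Ratio test: |a_{n+1}/a_n| = [(n³ + 2n + 8)/((n+1)³ + 2(n+1) + 8)] · 2·7/8 → 7/4 as n → ∞.
Thus R = 1/(7/4) = 4/7.
Endpoint x = 4/7: the series is dominated by a constant times Σ 1/n³, which converges (p = 3 > 1).
Endpoint x = -4/7: the series is dominated by a constant times Σ 1/n³, which converges (p = 3 > 1).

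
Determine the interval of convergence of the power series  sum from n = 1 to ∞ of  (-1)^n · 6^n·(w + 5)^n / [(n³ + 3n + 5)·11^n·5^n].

The ratio of consecutive coefficients is [(n³ + 3n + 5)/((n+1)³ + 3(n+1) + 5)] · 6/(11·5) → 6/55.
Hence the series converges for |w + 5| < 1/(6/55) = 55/6, so the radius of convergence is 55/6.
At w = 25/6: the series is dominated by a constant times Σ 1/n³, which converges (p = 3 > 1).
Check w = -85/6: absolute convergence follows by limit comparison with Σ 1/n³.

[-85/6, 25/6]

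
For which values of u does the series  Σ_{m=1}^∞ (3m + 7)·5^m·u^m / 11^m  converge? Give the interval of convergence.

By the ratio test, |a_{m+1}/a_m| = [(3(m+1) + 7)/(3m + 7)] · 5/11 → 5/11.
The series converges when 5/11 · |u| < 1, giving R = 11/5.
Endpoint u = 11/5: the m-th term does not approach 0; divergence by the term test.
Endpoint u = -11/5: the m-th term does not approach 0; divergence by the term test.

(-11/5, 11/5)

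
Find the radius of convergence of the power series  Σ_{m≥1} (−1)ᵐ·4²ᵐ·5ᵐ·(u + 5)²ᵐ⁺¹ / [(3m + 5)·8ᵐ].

R = √10/10

Apply the ratio test: |a_{m+1}| / |a_m| = [(3m + 5)/(3(m+1) + 5)] · 16·5/8, which tends to 10 as m → ∞.
Writing y = (u + 5)², the series in y has radius 1/10, so |u + 5| < √(1/10) and R = √10/10.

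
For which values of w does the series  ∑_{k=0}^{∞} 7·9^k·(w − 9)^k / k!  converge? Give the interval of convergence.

(−∞, ∞)

Ratio test: |a_{k+1}/a_k| = 7/7 · 9 · 1/(k+1) → 0 as k → ∞.
Since the limit is 0 < 1 for every w, the series converges on all of ℝ and R = ∞.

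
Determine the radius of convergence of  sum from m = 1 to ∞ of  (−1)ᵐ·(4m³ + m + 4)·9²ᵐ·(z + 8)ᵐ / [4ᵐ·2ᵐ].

Ratio test: |a_{m+1}/a_m| = [(4(m+1)³ + (m+1) + 4)/(4m³ + m + 4)] · 81/(4·2) → 81/8 as m → ∞.
Convergence for |z + 8| · 81/8 < 1, i.e. |z + 8| < 8/81. So R = 8/81.

R = 8/81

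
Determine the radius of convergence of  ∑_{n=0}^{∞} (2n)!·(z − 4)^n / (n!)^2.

By the ratio test, |a_{n+1}/a_n| = (2n+1)·(2n+2)/(n+1)² → 4.
Hence the series converges for |z − 4| < 1/(4) = 1/4, so the radius of convergence is 1/4.

R = 1/4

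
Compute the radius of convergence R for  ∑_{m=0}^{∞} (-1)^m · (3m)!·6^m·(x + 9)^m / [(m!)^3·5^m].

Apply the ratio test: |a_{m+1}| / |a_m| = (3m+1)·(3m+2)·(3m+3)/(m+1)³ · 6/5, which tends to 162/5 as m → ∞.
Convergence for |x + 9| · 162/5 < 1, i.e. |x + 9| < 5/162. So R = 5/162.

R = 5/162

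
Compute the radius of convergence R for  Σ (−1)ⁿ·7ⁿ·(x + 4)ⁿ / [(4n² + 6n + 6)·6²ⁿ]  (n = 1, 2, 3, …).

R = 36/7

Apply the ratio test: |a_{n+1}| / |a_n| = [(4n² + 6n + 6)/(4(n+1)² + 6(n+1) + 6)] · 7/36, which tends to 7/36 as n → ∞.
Hence the series converges for |x + 4| < 1/(7/36) = 36/7, so the radius of convergence is 36/7.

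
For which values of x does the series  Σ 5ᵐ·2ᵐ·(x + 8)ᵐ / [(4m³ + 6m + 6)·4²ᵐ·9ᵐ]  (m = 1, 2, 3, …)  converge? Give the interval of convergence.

[-112/5, 32/5]

Ratio test: |a_{m+1}/a_m| = [(4m³ + 6m + 6)/(4(m+1)³ + 6(m+1) + 6)] · 5·2/(16·9) → 5/72 as m → ∞.
Hence the series converges for |x + 8| < 1/(5/72) = 72/5, so the radius of convergence is 72/5.
When x = 32/5, the terms are on the order of 1/m³, so the series converges absolutely by comparison with the p-series (p = 3 > 1).
At x = -112/5: the terms are on the order of 1/m³, so the series converges absolutely by comparison with the p-series (p = 3 > 1).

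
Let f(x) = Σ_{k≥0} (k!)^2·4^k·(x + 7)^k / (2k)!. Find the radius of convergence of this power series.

The ratio of consecutive coefficients is (k+1)²/[(2k+1)·(2k+2)] · 4 → 1.
So the series converges when |x + 7| < 1 and diverges when |x + 7| > 1; R = 1.

R = 1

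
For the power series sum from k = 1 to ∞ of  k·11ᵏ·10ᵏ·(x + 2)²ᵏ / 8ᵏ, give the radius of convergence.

R = 2√55/55

Apply the ratio test: |a_{k+1}| / |a_k| = [(k+1)/k] · 11·10/8, which tends to 55/4 as k → ∞.
Since the exponent of (x + 2) increases by 2 each term, convergence requires |x + 2|² < 4/55, hence R = 2√55/55.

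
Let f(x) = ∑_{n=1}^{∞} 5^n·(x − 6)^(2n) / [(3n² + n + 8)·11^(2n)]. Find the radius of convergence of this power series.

R = 11√5/5

Ratio test: |a_{n+1}/a_n| = [(3n² + n + 8)/(3(n+1)² + (n+1) + 8)] · 5/121 → 5/121 as n → ∞.
Successive powers of (x − 6) differ by 2, so the series converges when |x − 6|² · 5/121 < 1, i.e. |x − 6| < √(121/5). So R = 11√5/5.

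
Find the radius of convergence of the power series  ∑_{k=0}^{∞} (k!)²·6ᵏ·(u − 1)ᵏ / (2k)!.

By the ratio test, |a_{k+1}/a_k| = (k+1)²/[(2k+1)·(2k+2)] · 6 → 3/2.
Convergence for |u − 1| · 3/2 < 1, i.e. |u − 1| < 2/3. So R = 2/3.

R = 2/3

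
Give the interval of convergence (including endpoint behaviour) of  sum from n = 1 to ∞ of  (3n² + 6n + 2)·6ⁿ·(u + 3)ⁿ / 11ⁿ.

(-29/6, -7/6)

Apply the ratio test: |a_{n+1}| / |a_n| = [(3(n+1)² + 6(n+1) + 2)/(3n² + 6n + 2)] · 6/11, which tends to 6/11 as n → ∞.
Convergence for |u + 3| · 6/11 < 1, i.e. |u + 3| < 11/6. So R = 11/6.
Check u = -7/6: the n-th term does not approach 0; divergence by the term test.
When u = -29/6, the n-th term does not approach 0; divergence by the term test.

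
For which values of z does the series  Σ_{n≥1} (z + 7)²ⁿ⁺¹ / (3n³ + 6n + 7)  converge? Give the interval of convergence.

[-8, -6]

Ratio test: |a_{n+1}/a_n| = (3n³ + 6n + 7)/(3(n+1)³ + 6(n+1) + 7) → 1 as n → ∞.
Writing y = (z + 7)², the series in y has radius 1, so |z + 7| < √(1) = 1 and R = 1.
Check z = -6: absolute convergence follows by limit comparison with Σ 1/n³.
When z = -8, the terms are on the order of 1/n³, so the series converges absolutely by comparison with the p-series (p = 3 > 1).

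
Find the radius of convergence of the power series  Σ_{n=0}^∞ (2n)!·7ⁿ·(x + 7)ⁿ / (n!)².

R = 1/28

By the ratio test, |a_{n+1}/a_n| = (2n+1)·(2n+2)/(n+1)² · 7 → 28.
Thus R = 1/(28) = 1/28.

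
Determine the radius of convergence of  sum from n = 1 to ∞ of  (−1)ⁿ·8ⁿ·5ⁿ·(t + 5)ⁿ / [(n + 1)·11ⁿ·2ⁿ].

Apply the ratio test: |a_{n+1}| / |a_n| = [(n + 1)/((n+1) + 1)] · 8·5/(11·2), which tends to 20/11 as n → ∞.
The series converges when 20/11 · |t + 5| < 1, giving R = 11/20.

R = 11/20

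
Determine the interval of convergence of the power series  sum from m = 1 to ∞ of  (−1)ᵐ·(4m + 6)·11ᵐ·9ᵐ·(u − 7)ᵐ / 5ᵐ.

(688/99, 698/99)

Ratio test: |a_{m+1}/a_m| = [(4(m+1) + 6)/(4m + 6)] · 11·9/5 → 99/5 as m → ∞.
The series converges when 99/5 · |u − 7| < 1, giving R = 5/99.
Endpoint u = 698/99: the terms do not tend to 0, so the series diverges.
Endpoint u = 688/99: the terms do not tend to 0, so the series diverges.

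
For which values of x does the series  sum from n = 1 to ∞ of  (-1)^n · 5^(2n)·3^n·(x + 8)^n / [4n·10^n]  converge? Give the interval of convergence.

(-122/15, -118/15]

By the ratio test, |a_{n+1}/a_n| = [4n/4(n+1)] · 25·3/10 → 15/2.
Thus R = 1/(15/2) = 2/15.
When x = -118/15, the terms alternate in sign and decrease monotonically to 0 in absolute value (size ~ c/n), so the alternating series test gives convergence.
When x = -122/15, comparison with the harmonic series Σ 1/n shows the series diverges.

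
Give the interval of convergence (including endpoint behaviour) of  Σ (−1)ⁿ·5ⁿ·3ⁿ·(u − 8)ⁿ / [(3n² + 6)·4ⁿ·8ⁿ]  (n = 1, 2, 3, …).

Ratio test: |a_{n+1}/a_n| = [(3n² + 6)/(3(n+1)² + 6)] · 5·3/(4·8) → 15/32 as n → ∞.
Convergence for |u − 8| · 15/32 < 1, i.e. |u − 8| < 32/15. So R = 32/15.
Endpoint u = 152/15: the terms are on the order of 1/n², so the series converges absolutely by comparison with the p-series (p = 2 > 1).
Check u = 88/15: the series is dominated by a constant times Σ 1/n², which converges (p = 2 > 1).

[88/15, 152/15]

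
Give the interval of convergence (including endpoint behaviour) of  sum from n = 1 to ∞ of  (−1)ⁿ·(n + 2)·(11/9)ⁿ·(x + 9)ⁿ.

By the ratio test, |a_{n+1}/a_n| = [((n+1) + 2)/(n + 2)] · 11/9 → 11/9.
Hence the series converges for |x + 9| < 1/(11/9) = 9/11, so the radius of convergence is 9/11.
Check x = -90/11: the terms do not tend to 0, so the series diverges.
Endpoint x = -108/11: the terms do not tend to 0, so the series diverges.

(-108/11, -90/11)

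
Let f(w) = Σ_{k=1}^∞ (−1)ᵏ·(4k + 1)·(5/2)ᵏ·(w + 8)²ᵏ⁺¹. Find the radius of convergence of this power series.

Ratio test: |a_{k+1}/a_k| = [(4(k+1) + 1)/(4k + 1)] · 5/2 → 5/2 as k → ∞.
Successive powers of (w + 8) differ by 2, so the series converges when |w + 8|² · 5/2 < 1, i.e. |w + 8| < √(2/5). So R = √10/5.

R = √10/5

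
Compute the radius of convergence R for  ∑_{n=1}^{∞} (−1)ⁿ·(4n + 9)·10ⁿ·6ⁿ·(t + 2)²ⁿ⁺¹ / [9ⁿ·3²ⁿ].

R = 3√15/10

By the ratio test, |a_{n+1}/a_n| = [(4(n+1) + 9)/(4n + 9)] · 10·6/(9·9) → 20/27.
Writing y = (t + 2)², the series in y has radius 27/20, so |t + 2| < √(27/20) and R = 3√15/10.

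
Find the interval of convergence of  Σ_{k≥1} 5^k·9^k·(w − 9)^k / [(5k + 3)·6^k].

Apply the ratio test: |a_{k+1}| / |a_k| = [(5k + 3)/(5(k+1) + 3)] · 5·9/6, which tends to 15/2 as k → ∞.
Convergence for |w − 9| · 15/2 < 1, i.e. |w − 9| < 2/15. So R = 2/15.
When w = 137/15, the terms behave like c/k; limit comparison with the harmonic series gives divergence.
Check w = 133/15: convergence follows from the alternating series test (terms decrease monotonically to 0).

[133/15, 137/15)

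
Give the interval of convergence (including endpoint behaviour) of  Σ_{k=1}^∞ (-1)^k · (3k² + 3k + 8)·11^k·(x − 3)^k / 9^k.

Apply the ratio test: |a_{k+1}| / |a_k| = [(3(k+1)² + 3(k+1) + 8)/(3k² + 3k + 8)] · 11/9, which tends to 11/9 as k → ∞.
Convergence for |x − 3| · 11/9 < 1, i.e. |x − 3| < 9/11. So R = 9/11.
When x = 42/11, the terms have absolute value of order k², which does not tend to 0, so the series diverges by the divergence test.
When x = 24/11, the terms do not tend to 0, so the series diverges.

(24/11, 42/11)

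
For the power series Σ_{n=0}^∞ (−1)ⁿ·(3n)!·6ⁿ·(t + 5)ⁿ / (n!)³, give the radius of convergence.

Apply the ratio test: |a_{n+1}| / |a_n| = (3n+1)·(3n+2)·(3n+3)/(n+1)³ · 6, which tends to 162 as n → ∞.
The series converges when 162 · |t + 5| < 1, giving R = 1/162.

R = 1/162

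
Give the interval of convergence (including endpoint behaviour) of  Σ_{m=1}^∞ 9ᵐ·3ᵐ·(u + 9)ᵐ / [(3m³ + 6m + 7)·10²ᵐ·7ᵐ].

Apply the ratio test: |a_{m+1}| / |a_m| = [(3m³ + 6m + 7)/(3(m+1)³ + 6(m+1) + 7)] · 9·3/(100·7), which tends to 27/700 as m → ∞.
Thus R = 1/(27/700) = 700/27.
Check u = 457/27: absolute convergence follows by limit comparison with Σ 1/m³.
Endpoint u = -943/27: the series is dominated by a constant times Σ 1/m³, which converges (p = 3 > 1).

[-943/27, 457/27]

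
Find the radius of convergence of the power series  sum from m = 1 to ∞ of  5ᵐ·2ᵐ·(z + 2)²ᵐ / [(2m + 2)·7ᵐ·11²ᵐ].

R = 11√70/10

Apply the ratio test: |a_{m+1}| / |a_m| = [(2m + 2)/(2(m+1) + 2)] · 5·2/(7·121), which tends to 10/847 as m → ∞.
Successive powers of (z + 2) differ by 2, so the series converges when |z + 2|² · 10/847 < 1, i.e. |z + 2| < √(847/10). So R = 11√70/10.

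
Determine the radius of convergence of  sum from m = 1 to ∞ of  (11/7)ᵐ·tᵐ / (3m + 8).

R = 7/11

Ratio test: |a_{m+1}/a_m| = [(3m + 8)/(3(m+1) + 8)] · 11/7 → 11/7 as m → ∞.
Thus R = 1/(11/7) = 7/11.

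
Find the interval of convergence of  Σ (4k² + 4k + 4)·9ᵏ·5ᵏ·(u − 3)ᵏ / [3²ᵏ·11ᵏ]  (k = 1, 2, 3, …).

(4/5, 26/5)

Apply the ratio test: |a_{k+1}| / |a_k| = [(4(k+1)² + 4(k+1) + 4)/(4k² + 4k + 4)] · 9·5/(9·11), which tends to 5/11 as k → ∞.
Convergence for |u − 3| · 5/11 < 1, i.e. |u − 3| < 11/5. So R = 11/5.
Check u = 26/5: the k-th term does not approach 0; divergence by the term test.
When u = 4/5, the terms do not tend to 0, so the series diverges.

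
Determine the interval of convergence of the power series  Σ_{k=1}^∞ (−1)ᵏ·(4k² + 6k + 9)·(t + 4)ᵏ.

The ratio of consecutive coefficients is (4(k+1)² + 6(k+1) + 9)/(4k² + 6k + 9) → 1.
Hence R = 1.
Check t = -3: the terms do not tend to 0, so the series diverges.
Check t = -5: the terms have absolute value of order k², which does not tend to 0, so the series diverges by the divergence test.

(-5, -3)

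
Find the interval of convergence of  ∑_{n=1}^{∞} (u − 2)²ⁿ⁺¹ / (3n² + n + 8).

The ratio of consecutive coefficients is (3n² + n + 8)/(3(n+1)² + (n+1) + 8) → 1.
Since the exponent of (u − 2) increases by 2 each term, convergence requires |u − 2|² < 1, hence R = 1.
Endpoint u = 3: the terms are on the order of 1/n², so the series converges absolutely by comparison with the p-series (p = 2 > 1).
At u = 1: the terms are on the order of 1/n², so the series converges absolutely by comparison with the p-series (p = 2 > 1).

[1, 3]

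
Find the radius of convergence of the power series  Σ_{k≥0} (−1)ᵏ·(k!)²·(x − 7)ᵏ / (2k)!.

Apply the ratio test: |a_{k+1}| / |a_k| = (k+1)²/[(2k+1)·(2k+2)], which tends to 1/4 as k → ∞.
Convergence for |x − 7| · 1/4 < 1, i.e. |x − 7| < 4. So R = 4.

R = 4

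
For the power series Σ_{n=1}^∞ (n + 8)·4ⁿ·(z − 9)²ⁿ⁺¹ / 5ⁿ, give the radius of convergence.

By the ratio test, |a_{n+1}/a_n| = [((n+1) + 8)/(n + 8)] · 4/5 → 4/5.
Successive powers of (z − 9) differ by 2, so the series converges when |z − 9|² · 4/5 < 1, i.e. |z − 9| < √(5/4). So R = √5/2.

R = √5/2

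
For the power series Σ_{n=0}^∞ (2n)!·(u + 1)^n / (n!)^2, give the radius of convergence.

By the ratio test, |a_{n+1}/a_n| = (2n+1)·(2n+2)/(n+1)² → 4.
Hence the series converges for |u + 1| < 1/(4) = 1/4, so the radius of convergence is 1/4.

R = 1/4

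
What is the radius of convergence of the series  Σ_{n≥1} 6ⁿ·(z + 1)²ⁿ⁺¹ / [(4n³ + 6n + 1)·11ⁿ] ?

Ratio test: |a_{n+1}/a_n| = [(4n³ + 6n + 1)/(4(n+1)³ + 6(n+1) + 1)] · 6/11 → 6/11 as n → ∞.
Successive powers of (z + 1) differ by 2, so the series converges when |z + 1|² · 6/11 < 1, i.e. |z + 1| < √(11/6). So R = √66/6.

R = √66/6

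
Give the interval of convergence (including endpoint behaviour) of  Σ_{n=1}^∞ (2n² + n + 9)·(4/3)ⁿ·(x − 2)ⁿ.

Apply the ratio test: |a_{n+1}| / |a_n| = [(2(n+1)² + (n+1) + 9)/(2n² + n + 9)] · 4/3, which tends to 4/3 as n → ∞.
Thus R = 1/(4/3) = 3/4.
At x = 11/4: the terms have absolute value of order n², which does not tend to 0, so the series diverges by the divergence test.
Check x = 5/4: the terms do not tend to 0, so the series diverges.

(5/4, 11/4)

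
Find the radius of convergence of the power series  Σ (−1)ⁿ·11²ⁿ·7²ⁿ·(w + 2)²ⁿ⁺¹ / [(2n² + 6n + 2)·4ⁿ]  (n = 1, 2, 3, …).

R = 2/77

Apply the ratio test: |a_{n+1}| / |a_n| = [(2n² + 6n + 2)/(2(n+1)² + 6(n+1) + 2)] · 121·49/4, which tends to 5929/4 as n → ∞.
Writing y = (w + 2)², the series in y has radius 4/5929, so |w + 2| < √(4/5929) = 2/77 and R = 2/77.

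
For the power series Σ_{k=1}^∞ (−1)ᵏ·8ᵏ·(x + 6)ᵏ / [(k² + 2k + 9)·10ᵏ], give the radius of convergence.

R = 5/4

Apply the ratio test: |a_{k+1}| / |a_k| = [(k² + 2k + 9)/((k+1)² + 2(k+1) + 9)] · 8/10, which tends to 4/5 as k → ∞.
Convergence for |x + 6| · 4/5 < 1, i.e. |x + 6| < 5/4. So R = 5/4.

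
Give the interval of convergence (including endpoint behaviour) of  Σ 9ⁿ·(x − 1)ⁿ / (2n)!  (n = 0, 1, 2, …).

By the ratio test, |a_{n+1}/a_n| = 9 · 1/[(2n+1)·(2n+2)] → 0.
Since the limit is 0 < 1 for every x, the series converges on all of ℝ and R = ∞.

(−∞, ∞)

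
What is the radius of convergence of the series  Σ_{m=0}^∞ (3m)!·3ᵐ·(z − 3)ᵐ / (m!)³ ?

R = 1/81

Apply the ratio test: |a_{m+1}| / |a_m| = (3m+1)·(3m+2)·(3m+3)/(m+1)³ · 3, which tends to 81 as m → ∞.
Convergence for |z − 3| · 81 < 1, i.e. |z − 3| < 1/81. So R = 1/81.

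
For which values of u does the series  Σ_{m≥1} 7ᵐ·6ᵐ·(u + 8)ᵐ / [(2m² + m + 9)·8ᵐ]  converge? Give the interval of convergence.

Apply the ratio test: |a_{m+1}| / |a_m| = [(2m² + m + 9)/(2(m+1)² + (m+1) + 9)] · 7·6/8, which tends to 21/4 as m → ∞.
Thus R = 1/(21/4) = 4/21.
Check u = -164/21: the series is dominated by a constant times Σ 1/m², which converges (p = 2 > 1).
At u = -172/21: absolute convergence follows by limit comparison with Σ 1/m².

[-172/21, -164/21]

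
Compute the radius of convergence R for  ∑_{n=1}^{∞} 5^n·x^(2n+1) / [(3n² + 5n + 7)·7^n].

R = √35/5

The ratio of consecutive coefficients is [(3n² + 5n + 7)/(3(n+1)² + 5(n+1) + 7)] · 5/7 → 5/7.
Since the exponent of x increases by 2 each term, convergence requires |x|² < 7/5, hence R = √35/5.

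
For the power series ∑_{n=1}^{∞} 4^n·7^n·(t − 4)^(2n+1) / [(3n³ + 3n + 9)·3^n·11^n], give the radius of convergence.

By the ratio test, |a_{n+1}/a_n| = [(3n³ + 3n + 9)/(3(n+1)³ + 3(n+1) + 9)] · 4·7/(3·11) → 28/33.
Since the exponent of (t − 4) increases by 2 each term, convergence requires |t − 4|² < 33/28, hence R = √231/14.

R = √231/14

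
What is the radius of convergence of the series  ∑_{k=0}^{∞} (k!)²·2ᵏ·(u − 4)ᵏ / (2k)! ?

R = 2

By the ratio test, |a_{k+1}/a_k| = (k+1)²/[(2k+1)·(2k+2)] · 2 → 1/2.
Hence the series converges for |u − 4| < 1/(1/2) = 2, so the radius of convergence is 2.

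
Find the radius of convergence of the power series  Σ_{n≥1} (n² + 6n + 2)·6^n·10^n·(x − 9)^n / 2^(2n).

By the ratio test, |a_{n+1}/a_n| = [((n+1)² + 6(n+1) + 2)/(n² + 6n + 2)] · 6·10/4 → 15.
Convergence for |x − 9| · 15 < 1, i.e. |x − 9| < 1/15. So R = 1/15.

R = 1/15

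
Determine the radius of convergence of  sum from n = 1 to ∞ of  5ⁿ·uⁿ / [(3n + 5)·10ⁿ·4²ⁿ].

By the ratio test, |a_{n+1}/a_n| = [(3n + 5)/(3(n+1) + 5)] · 5/(10·16) → 1/32.
Hence the series converges for |u| < 1/(1/32) = 32, so the radius of convergence is 32.

R = 32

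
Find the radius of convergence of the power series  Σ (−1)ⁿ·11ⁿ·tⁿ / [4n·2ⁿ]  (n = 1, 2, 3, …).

The ratio of consecutive coefficients is [4n/4(n+1)] · 11/2 → 11/2.
Hence the series converges for |t| < 1/(11/2) = 2/11, so the radius of convergence is 2/11.

R = 2/11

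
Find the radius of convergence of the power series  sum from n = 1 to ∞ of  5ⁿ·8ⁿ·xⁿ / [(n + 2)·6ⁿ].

R = 3/20

The ratio of consecutive coefficients is [(n + 2)/((n+1) + 2)] · 5·8/6 → 20/3.
Thus R = 1/(20/3) = 3/20.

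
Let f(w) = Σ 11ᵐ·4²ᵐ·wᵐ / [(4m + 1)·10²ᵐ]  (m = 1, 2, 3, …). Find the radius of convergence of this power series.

R = 25/44

By the ratio test, |a_{m+1}/a_m| = [(4m + 1)/(4(m+1) + 1)] · 11·16/100 → 44/25.
Convergence for |w| · 44/25 < 1, i.e. |w| < 25/44. So R = 25/44.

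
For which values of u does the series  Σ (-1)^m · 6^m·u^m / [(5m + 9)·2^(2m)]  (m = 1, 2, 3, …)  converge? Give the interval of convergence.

The ratio of consecutive coefficients is [(5m + 9)/(5(m+1) + 9)] · 6/4 → 3/2.
Hence the series converges for |u| < 1/(3/2) = 2/3, so the radius of convergence is 2/3.
Check u = 2/3: convergence follows from the alternating series test (terms decrease monotonically to 0).
Check u = -2/3: the terms are asymptotic to a nonzero constant times 1/m, so the series diverges by limit comparison with Σ 1/m.

(-2/3, 2/3]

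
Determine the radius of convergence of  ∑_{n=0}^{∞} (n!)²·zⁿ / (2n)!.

By the ratio test, |a_{n+1}/a_n| = (n+1)²/[(2n+1)·(2n+2)] → 1/4.
Thus R = 1/(1/4) = 4.

R = 4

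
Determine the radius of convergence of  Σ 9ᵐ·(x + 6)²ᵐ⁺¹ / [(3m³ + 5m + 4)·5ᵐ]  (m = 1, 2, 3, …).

Apply the ratio test: |a_{m+1}| / |a_m| = [(3m³ + 5m + 4)/(3(m+1)³ + 5(m+1) + 4)] · 9/5, which tends to 9/5 as m → ∞.
Since the exponent of (x + 6) increases by 2 each term, convergence requires |x + 6|² < 5/9, hence R = √5/3.

R = √5/3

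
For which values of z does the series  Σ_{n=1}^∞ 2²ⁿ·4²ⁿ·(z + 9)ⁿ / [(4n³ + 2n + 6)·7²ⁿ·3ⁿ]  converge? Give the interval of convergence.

Apply the ratio test: |a_{n+1}| / |a_n| = [(4n³ + 2n + 6)/(4(n+1)³ + 2(n+1) + 6)] · 4·16/(49·3), which tends to 64/147 as n → ∞.
The series converges when 64/147 · |z + 9| < 1, giving R = 147/64.
Check z = -429/64: the series is dominated by a constant times Σ 1/n³, which converges (p = 3 > 1).
At z = -723/64: the terms are on the order of 1/n³, so the series converges absolutely by comparison with the p-series (p = 3 > 1).

[-723/64, -429/64]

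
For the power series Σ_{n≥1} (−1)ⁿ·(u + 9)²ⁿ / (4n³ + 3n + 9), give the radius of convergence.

R = 1

Ratio test: |a_{n+1}/a_n| = (4n³ + 3n + 9)/(4(n+1)³ + 3(n+1) + 9) → 1 as n → ∞.
Writing y = (u + 9)², the series in y has radius 1, so |u + 9| < √(1) = 1 and R = 1.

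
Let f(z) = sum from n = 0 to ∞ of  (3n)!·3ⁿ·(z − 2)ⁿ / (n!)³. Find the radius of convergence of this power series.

Apply the ratio test: |a_{n+1}| / |a_n| = (3n+1)·(3n+2)·(3n+3)/(n+1)³ · 3, which tends to 81 as n → ∞.
Thus R = 1/(81) = 1/81.

R = 1/81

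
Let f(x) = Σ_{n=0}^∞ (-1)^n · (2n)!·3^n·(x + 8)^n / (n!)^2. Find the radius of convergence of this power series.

The ratio of consecutive coefficients is (2n+1)·(2n+2)/(n+1)² · 3 → 12.
Thus R = 1/(12) = 1/12.

R = 1/12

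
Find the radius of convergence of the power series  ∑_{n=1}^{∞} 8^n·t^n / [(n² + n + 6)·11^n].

R = 11/8

Ratio test: |a_{n+1}/a_n| = [(n² + n + 6)/((n+1)² + (n+1) + 6)] · 8/11 → 8/11 as n → ∞.
The series converges when 8/11 · |t| < 1, giving R = 11/8.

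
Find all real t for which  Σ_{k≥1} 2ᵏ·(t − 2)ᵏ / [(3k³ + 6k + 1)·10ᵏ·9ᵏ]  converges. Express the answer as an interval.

[-43, 47]

The ratio of consecutive coefficients is [(3k³ + 6k + 1)/(3(k+1)³ + 6(k+1) + 1)] · 2/(10·9) → 1/45.
Thus R = 1/(1/45) = 45.
Check t = 47: the terms are on the order of 1/k³, so the series converges absolutely by comparison with the p-series (p = 3 > 1).
At t = -43: the terms are on the order of 1/k³, so the series converges absolutely by comparison with the p-series (p = 3 > 1).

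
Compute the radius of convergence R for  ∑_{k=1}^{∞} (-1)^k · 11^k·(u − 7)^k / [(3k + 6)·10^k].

The ratio of consecutive coefficients is [(3k + 6)/(3(k+1) + 6)] · 11/10 → 11/10.
Convergence for |u − 7| · 11/10 < 1, i.e. |u − 7| < 10/11. So R = 10/11.

R = 10/11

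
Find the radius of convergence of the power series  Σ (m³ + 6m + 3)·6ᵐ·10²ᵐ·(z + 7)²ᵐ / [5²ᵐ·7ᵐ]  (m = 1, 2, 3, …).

R = √42/12

Apply the ratio test: |a_{m+1}| / |a_m| = [((m+1)³ + 6(m+1) + 3)/(m³ + 6m + 3)] · 6·100/(25·7), which tends to 24/7 as m → ∞.
Successive powers of (z + 7) differ by 2, so the series converges when |z + 7|² · 24/7 < 1, i.e. |z + 7| < √(7/24). So R = √42/12.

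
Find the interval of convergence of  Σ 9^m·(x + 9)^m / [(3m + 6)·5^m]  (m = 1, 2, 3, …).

[-86/9, -76/9)

Apply the ratio test: |a_{m+1}| / |a_m| = [(3m + 6)/(3(m+1) + 6)] · 9/5, which tends to 9/5 as m → ∞.
Thus R = 1/(9/5) = 5/9.
At x = -76/9: comparison with the harmonic series Σ 1/m shows the series diverges.
Endpoint x = -86/9: an alternating series whose terms decrease to 0 in absolute value, so it converges by the Leibniz criterion.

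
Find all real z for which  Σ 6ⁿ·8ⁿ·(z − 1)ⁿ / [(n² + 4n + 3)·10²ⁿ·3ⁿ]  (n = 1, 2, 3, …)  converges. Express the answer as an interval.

By the ratio test, |a_{n+1}/a_n| = [(n² + 4n + 3)/((n+1)² + 4(n+1) + 3)] · 6·8/(100·3) → 4/25.
Hence the series converges for |z − 1| < 1/(4/25) = 25/4, so the radius of convergence is 25/4.
At z = 29/4: the terms are on the order of 1/n², so the series converges absolutely by comparison with the p-series (p = 2 > 1).
At z = -21/4: the series is dominated by a constant times Σ 1/n², which converges (p = 2 > 1).

[-21/4, 29/4]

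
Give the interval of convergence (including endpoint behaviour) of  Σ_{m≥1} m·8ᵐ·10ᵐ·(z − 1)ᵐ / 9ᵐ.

(71/80, 89/80)

Ratio test: |a_{m+1}/a_m| = [(m+1)/m] · 8·10/9 → 80/9 as m → ∞.
Thus R = 1/(80/9) = 9/80.
Endpoint z = 89/80: the terms have absolute value of order m, which does not tend to 0, so the series diverges by the divergence test.
Check z = 71/80: the terms have absolute value of order m, which does not tend to 0, so the series diverges by the divergence test.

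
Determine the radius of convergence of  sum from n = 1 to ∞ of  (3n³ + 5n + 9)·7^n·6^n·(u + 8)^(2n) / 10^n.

R = √105/21

Ratio test: |a_{n+1}/a_n| = [(3(n+1)³ + 5(n+1) + 9)/(3n³ + 5n + 9)] · 7·6/10 → 21/5 as n → ∞.
Writing y = (u + 8)², the series in y has radius 5/21, so |u + 8| < √(5/21) and R = √105/21.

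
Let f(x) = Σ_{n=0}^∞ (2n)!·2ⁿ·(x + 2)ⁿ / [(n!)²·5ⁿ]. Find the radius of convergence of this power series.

R = 5/8

Ratio test: |a_{n+1}/a_n| = (2n+1)·(2n+2)/(n+1)² · 2/5 → 8/5 as n → ∞.
The series converges when 8/5 · |x + 2| < 1, giving R = 5/8.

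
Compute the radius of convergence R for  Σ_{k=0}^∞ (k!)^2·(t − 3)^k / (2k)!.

R = 4

By the ratio test, |a_{k+1}/a_k| = (k+1)²/[(2k+1)·(2k+2)] → 1/4.
The series converges when 1/4 · |t − 3| < 1, giving R = 4.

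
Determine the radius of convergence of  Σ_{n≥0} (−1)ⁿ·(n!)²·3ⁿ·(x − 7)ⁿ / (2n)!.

By the ratio test, |a_{n+1}/a_n| = (n+1)²/[(2n+1)·(2n+2)] · 3 → 3/4.
Convergence for |x − 7| · 3/4 < 1, i.e. |x − 7| < 4/3. So R = 4/3.

R = 4/3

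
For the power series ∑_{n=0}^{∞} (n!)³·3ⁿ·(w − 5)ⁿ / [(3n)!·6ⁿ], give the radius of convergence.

R = 54

By the ratio test, |a_{n+1}/a_n| = (n+1)³/[(3n+1)·(3n+2)·(3n+3)] · 3/6 → 1/54.
Thus R = 1/(1/54) = 54.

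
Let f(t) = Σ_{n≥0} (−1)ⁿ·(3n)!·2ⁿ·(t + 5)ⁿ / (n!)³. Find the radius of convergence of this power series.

Apply the ratio test: |a_{n+1}| / |a_n| = (3n+1)·(3n+2)·(3n+3)/(n+1)³ · 2, which tends to 54 as n → ∞.
Hence the series converges for |t + 5| < 1/(54) = 1/54, so the radius of convergence is 1/54.

R = 1/54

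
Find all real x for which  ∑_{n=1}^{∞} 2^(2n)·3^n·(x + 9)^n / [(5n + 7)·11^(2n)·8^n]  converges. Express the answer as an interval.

By the ratio test, |a_{n+1}/a_n| = [(5n + 7)/(5(n+1) + 7)] · 4·3/(121·8) → 3/242.
The series converges when 3/242 · |x + 9| < 1, giving R = 242/3.
Endpoint x = 215/3: the terms are asymptotic to a nonzero constant times 1/n, so the series diverges by limit comparison with Σ 1/n.
Check x = -269/3: an alternating series whose terms decrease to 0 in absolute value, so it converges by the Leibniz criterion.

[-269/3, 215/3)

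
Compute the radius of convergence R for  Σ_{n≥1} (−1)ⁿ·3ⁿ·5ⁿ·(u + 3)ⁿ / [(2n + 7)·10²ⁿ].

R = 20/3

Ratio test: |a_{n+1}/a_n| = [(2n + 7)/(2(n+1) + 7)] · 3·5/100 → 3/20 as n → ∞.
Convergence for |u + 3| · 3/20 < 1, i.e. |u + 3| < 20/3. So R = 20/3.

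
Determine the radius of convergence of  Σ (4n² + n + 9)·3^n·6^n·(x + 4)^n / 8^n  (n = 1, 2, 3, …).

R = 4/9

The ratio of consecutive coefficients is [(4(n+1)² + (n+1) + 9)/(4n² + n + 9)] · 3·6/8 → 9/4.
Hence the series converges for |x + 4| < 1/(9/4) = 4/9, so the radius of convergence is 4/9.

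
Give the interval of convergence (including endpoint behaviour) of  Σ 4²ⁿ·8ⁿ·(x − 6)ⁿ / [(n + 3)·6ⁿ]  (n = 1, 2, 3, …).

[381/64, 387/64)

The ratio of consecutive coefficients is [(n + 3)/((n+1) + 3)] · 16·8/6 → 64/3.
Convergence for |x − 6| · 64/3 < 1, i.e. |x − 6| < 3/64. So R = 3/64.
Check x = 387/64: the terms are asymptotic to a nonzero constant times 1/n, so the series diverges by limit comparison with Σ 1/n.
At x = 381/64: convergence follows from the alternating series test (terms decrease monotonically to 0).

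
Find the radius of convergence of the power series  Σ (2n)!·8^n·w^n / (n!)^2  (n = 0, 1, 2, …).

Ratio test: |a_{n+1}/a_n| = (2n+1)·(2n+2)/(n+1)² · 8 → 32 as n → ∞.
Thus R = 1/(32) = 1/32.

R = 1/32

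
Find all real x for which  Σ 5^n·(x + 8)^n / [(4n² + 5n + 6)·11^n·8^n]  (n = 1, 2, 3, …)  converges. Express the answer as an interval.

By the ratio test, |a_{n+1}/a_n| = [(4n² + 5n + 6)/(4(n+1)² + 5(n+1) + 6)] · 5/(11·8) → 5/88.
The series converges when 5/88 · |x + 8| < 1, giving R = 88/5.
When x = 48/5, the terms are on the order of 1/n², so the series converges absolutely by comparison with the p-series (p = 2 > 1).
At x = -128/5: absolute convergence follows by limit comparison with Σ 1/n².

[-128/5, 48/5]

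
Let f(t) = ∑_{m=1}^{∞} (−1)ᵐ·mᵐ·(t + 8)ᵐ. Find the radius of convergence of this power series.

Applying the root test, |a_m|^(1/m) = m → ∞.
Since the m-th root of |a_m| is unbounded, the series converges only at t = -8; R = 0.

R = 0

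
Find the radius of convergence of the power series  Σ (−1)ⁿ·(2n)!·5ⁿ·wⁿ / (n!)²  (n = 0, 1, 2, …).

R = 1/20

The ratio of consecutive coefficients is (2n+1)·(2n+2)/(n+1)² · 5 → 20.
Hence the series converges for |w| < 1/(20) = 1/20, so the radius of convergence is 1/20.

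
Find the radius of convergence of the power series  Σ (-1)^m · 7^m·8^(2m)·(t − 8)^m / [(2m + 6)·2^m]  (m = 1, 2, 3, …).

R = 1/224

The ratio of consecutive coefficients is [(2m + 6)/(2(m+1) + 6)] · 7·64/2 → 224.
Convergence for |t − 8| · 224 < 1, i.e. |t − 8| < 1/224. So R = 1/224.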